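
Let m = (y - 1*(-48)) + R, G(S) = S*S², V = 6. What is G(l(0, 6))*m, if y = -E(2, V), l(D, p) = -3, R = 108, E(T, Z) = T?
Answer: -4158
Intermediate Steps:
y = -2 (y = -1*2 = -2)
G(S) = S³
m = 154 (m = (-2 - 1*(-48)) + 108 = (-2 + 48) + 108 = 46 + 108 = 154)
G(l(0, 6))*m = (-3)³*154 = -27*154 = -4158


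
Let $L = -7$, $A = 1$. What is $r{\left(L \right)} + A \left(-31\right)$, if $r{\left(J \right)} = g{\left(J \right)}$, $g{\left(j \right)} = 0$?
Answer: $-31$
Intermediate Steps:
$r{\left(J \right)} = 0$
$r{\left(L \right)} + A \left(-31\right) = 0 + 1 \left(-31\right) = 0 - 31 = -31$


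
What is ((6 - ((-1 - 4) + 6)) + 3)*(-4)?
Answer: -32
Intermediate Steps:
((6 - ((-1 - 4) + 6)) + 3)*(-4) = ((6 - (-5 + 6)) + 3)*(-4) = ((6 - 1*1) + 3)*(-4) = ((6 - 1) + 3)*(-4) = (5 + 3)*(-4) = 8*(-4) = -32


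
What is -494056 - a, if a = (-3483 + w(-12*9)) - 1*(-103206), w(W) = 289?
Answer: -594068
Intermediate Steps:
a = 100012 (a = (-3483 + 289) - 1*(-103206) = -3194 + 103206 = 100012)
-494056 - a = -494056 - 1*100012 = -494056 - 100012 = -594068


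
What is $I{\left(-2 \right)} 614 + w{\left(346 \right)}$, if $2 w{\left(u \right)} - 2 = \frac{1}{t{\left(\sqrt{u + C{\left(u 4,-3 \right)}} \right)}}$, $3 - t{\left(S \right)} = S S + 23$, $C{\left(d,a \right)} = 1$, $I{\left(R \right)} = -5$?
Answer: $- \frac{2252647}{734} \approx -3069.0$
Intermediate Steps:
$t{\left(S \right)} = -20 - S^{2}$ ($t{\left(S \right)} = 3 - \left(S S + 23\right) = 3 - \left(S^{2} + 23\right) = 3 - \left(23 + S^{2}\right) = -20 - S^{2}$)
$w{\left(u \right)} = 1 + \frac{1}{2 \left(-21 - u\right)}$ ($w{\left(u \right)} = 1 + \frac{1}{2 \left(-20 - \left(\sqrt{u + 1}\right)^{2}\right)} = 1 + \frac{1}{2 \left(-20 - \left(\sqrt{1 + u}\right)^{2}\right)} = 1 + \frac{1}{2 \left(-20 - \left(1 + u\right)\right)} = 1 + \frac{1}{2 \left(-21 - u\right)}$)
$I{\left(-2 \right)} 614 + w{\left(346 \right)} = \left(-5\right) 614 + \frac{\frac{41}{2} + 346}{21 + 346} = -3070 + \frac{1}{367} \cdot \frac{733}{2} = -3070 + \frac{733}{734} = - \frac{2252647}{734}$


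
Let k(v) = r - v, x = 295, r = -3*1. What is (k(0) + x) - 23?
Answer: 269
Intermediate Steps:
r = -3
k(v) = -3 - v
(k(0) + x) - 23 = ((-3 - 1*0) + 295) - 23 = ((-3 + 0) + 295) - 23 = (-3 + 295) - 23 = 292 - 23 = 269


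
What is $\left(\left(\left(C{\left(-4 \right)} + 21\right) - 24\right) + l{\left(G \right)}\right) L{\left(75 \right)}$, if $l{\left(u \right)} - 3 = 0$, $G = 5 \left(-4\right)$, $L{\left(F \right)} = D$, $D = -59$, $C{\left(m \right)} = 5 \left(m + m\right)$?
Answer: $2360$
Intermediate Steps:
$C{\left(m \right)} = 10 m$ ($C{\left(m \right)} = 5 \cdot 2 m = 10 m$)
$L{\left(F \right)} = -59$
$G = -20$
$l{\left(u \right)} = 3$ ($l{\left(u \right)} = 3 + 0 = 3$)
$\left(\left(\left(C{\left(-4 \right)} + 21\right) - 24\right) + l{\left(G \right)}\right) L{\left(75 \right)} = \left(\left(\left(10 \left(-4\right) + 21\right) - 24\right) + 3\right) \left(-59\right) = \left(\left(\left(-40 + 21\right) - 24\right) + 3\right) \left(-59\right) = \left(\left(-19 - 24\right) + 3\right) \left(-59\right) = \left(-43 + 3\right) \left(-59\right) = \left(-40\right) \left(-59\right) = 2360$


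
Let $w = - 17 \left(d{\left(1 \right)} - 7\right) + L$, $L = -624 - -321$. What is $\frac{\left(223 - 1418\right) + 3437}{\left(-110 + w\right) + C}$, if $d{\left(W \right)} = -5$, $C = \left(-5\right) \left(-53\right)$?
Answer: $\frac{1121}{28} \approx 40.036$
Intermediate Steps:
$C = 265$
$L = -303$ ($L = -624 + 321 = -303$)
$w = -99$ ($w = - 17 \left(-5 - 7\right) - 303 = \left(-17\right) \left(-12\right) - 303 = 204 - 303 = -99$)
$\frac{\left(223 - 1418\right) + 3437}{\left(-110 + w\right) + C} = \frac{\left(223 - 1418\right) + 3437}{\left(-110 - 99\right) + 265} = \frac{-1195 + 3437}{-209 + 265} = \frac{2242}{56} = 2242 \cdot \frac{1}{56} = \frac{1121}{28}$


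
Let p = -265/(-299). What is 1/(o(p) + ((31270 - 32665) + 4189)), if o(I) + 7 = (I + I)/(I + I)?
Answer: 1/2788 ≈ 0.00035868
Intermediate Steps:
p = 265/299 (p = -265*(-1/299) = 265/299 ≈ 0.88629)
o(I) = -6 (o(I) = -7 + (I + I)/(I + I) = -7 + (2*I)/((2*I)) = -7 + (2*I)*(1/(2*I)) = -7 + 1 = -6)
1/(o(p) + ((31270 - 32665) + 4189)) = 1/(-6 + ((31270 - 32665) + 4189)) = 1/(-6 + (-1395 + 4189)) = 1/(-6 + 2794) = 1/2788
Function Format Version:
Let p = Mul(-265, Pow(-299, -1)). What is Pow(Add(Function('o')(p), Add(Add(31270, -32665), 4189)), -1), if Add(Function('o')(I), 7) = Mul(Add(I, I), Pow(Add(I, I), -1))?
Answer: Rational(1, 2788) ≈ 0.00035868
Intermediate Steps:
p = Rational(265, 299) (p = Mul(-265, Rational(-1, 299)) = Rational(265, 299) ≈ 0.88629)
Function('o')(I) = -6 (Function('o')(I) = Add(-7, Mul(Add(I, I), Pow(Add(I, I), -1))) = Add(-7, Mul(Mul(2, I), Pow(Mul(2, I), -1))) = Add(-7, Mul(Mul(2, I), Mul(Rational(1, 2), Pow(I, -1)))) = Add(-7, 1) = -6)
Pow(Add(Function('o')(p), Add(Add(31270, -32665), 4189)), -1) = Pow(Add(-6, Add(Add(31270, -32665), 4189)), -1) = Pow(Add(-6, Add(-1395, 4189)), -1) = Pow(Add(-6, 2794), -1) = Pow(2788, -1) = Rational(1, 2788)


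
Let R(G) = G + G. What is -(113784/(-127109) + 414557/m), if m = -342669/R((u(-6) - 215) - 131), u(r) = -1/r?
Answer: -6424877947411/7686408339 ≈ -835.88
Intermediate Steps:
R(G) = 2*G
m = 1028007/2075 (m = -342669*1/(2*((-1/(-6) - 215) - 131)) = -342669*1/(2*((-1*(-⅙) - 215) - 131)) = -342669*1/(2*((⅙ - 215) - 131)) = -342669*1/(2*(-1289/6 - 131)) = -342669/(2*(-2075/6)) = -342669/(-2075/3) = -342669*(-3/2075) = 1028007/2075 ≈ 495.42)
-(113784/(-127109) + 414557/m) = -(113784/(-127109) + 414557/(1028007/2075)) = -(113784*(-1/127109) + 414557*(2075/1028007)) = -(-113784/127109 + 860205775/1028007) = -1*6424877947411/7686408339 = -6424877947411/7686408339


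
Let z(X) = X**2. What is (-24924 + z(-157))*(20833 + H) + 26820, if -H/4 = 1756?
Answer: -3770655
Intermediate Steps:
H = -7024 (H = -4*1756 = -7024)
(-24924 + z(-157))*(20833 + H) + 26820 = (-24924 + (-157)**2)*(20833 - 7024) + 26820 = (-24924 + 24649)*13809 + 26820 = -275*13809 + 26820 = -3797475 + 26820 = -3770655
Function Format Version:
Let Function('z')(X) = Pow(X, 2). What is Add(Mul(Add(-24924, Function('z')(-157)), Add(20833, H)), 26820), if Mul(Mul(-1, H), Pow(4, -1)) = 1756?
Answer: -3770655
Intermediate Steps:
H = -7024 (H = Mul(-4, 1756) = -7024)
Add(Mul(Add(-24924, Function('z')(-157)), Add(20833, H)), 26820) = Add(Mul(Add(-24924, Pow(-157, 2)), Add(20833, -7024)), 26820) = Add(Mul(Add(-24924, 24649), 13809), 26820) = Add(Mul(-275, 13809), 26820) = Add(-3797475, 26820) = -3770655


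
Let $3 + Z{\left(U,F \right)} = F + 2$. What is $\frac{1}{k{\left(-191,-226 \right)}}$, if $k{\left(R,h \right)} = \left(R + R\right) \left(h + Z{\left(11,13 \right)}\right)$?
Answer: $\frac{1}{81748} \approx 1.2233 \cdot 10^{-5}$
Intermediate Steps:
$Z{\left(U,F \right)} = -1 + F$ ($Z{\left(U,F \right)} = -3 + \left(F + 2\right) = -3 + \left(2 + F\right) = -1 + F$)
$k{\left(R,h \right)} = 2 R \left(12 + h\right)$ ($k{\left(R,h \right)} = \left(R + R\right) \left(h + \left(-1 + 13\right)\right) = 2 R \left(h + 12\right) = 2 R \left(12 + h\right)$)
$\frac{1}{k{\left(-191,-226 \right)}} = \frac{1}{2 \left(-191\right) \left(12 - 226\right)} = \frac{1}{2 \left(-191\right) \left(-214\right)} = \frac{1}{81748}$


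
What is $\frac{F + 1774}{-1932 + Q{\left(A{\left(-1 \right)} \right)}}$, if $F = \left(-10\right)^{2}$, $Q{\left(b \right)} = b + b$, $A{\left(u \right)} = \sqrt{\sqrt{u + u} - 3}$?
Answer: $- \frac{1874}{1932 - 2 \sqrt{-3 + i \sqrt{2}}} \approx -0.97038 - 0.0017859 i$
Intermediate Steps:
$A{\left(u \right)} = \sqrt{-3 + \sqrt{2} \sqrt{u}}$ ($A{\left(u \right)} = \sqrt{\sqrt{2 u} - 3} = \sqrt{\sqrt{2} \sqrt{u} - 3} = \sqrt{-3 + \sqrt{2} \sqrt{u}}$)
$Q{\left(b \right)} = 2 b$
$F = 100$
$\frac{F + 1774}{-1932 + Q{\left(A{\left(-1 \right)} \right)}} = \frac{100 + 1774}{-1932 + 2 \sqrt{-3 + \sqrt{2} \sqrt{-1}}} = \frac{1874}{-1932 + 2 \sqrt{-3 + \sqrt{2} i}} = \frac{1874}{-1932 + 2 \sqrt{-3 + i \sqrt{2}}}$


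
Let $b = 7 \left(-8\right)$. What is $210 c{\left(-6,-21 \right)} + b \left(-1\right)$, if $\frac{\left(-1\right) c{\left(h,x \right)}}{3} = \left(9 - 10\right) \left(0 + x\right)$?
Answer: $-13174$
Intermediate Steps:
$b = -56$
$c{\left(h,x \right)} = 3 x$ ($c{\left(h,x \right)} = - 3 \left(9 - 10\right) \left(0 + x\right) = - 3 \left(- x\right) = 3 x$)
$210 c{\left(-6,-21 \right)} + b \left(-1\right) = 210 \cdot 3 \left(-21\right) - -56 = 210 \left(-63\right) + 56 = -13230 + 56 = -13174$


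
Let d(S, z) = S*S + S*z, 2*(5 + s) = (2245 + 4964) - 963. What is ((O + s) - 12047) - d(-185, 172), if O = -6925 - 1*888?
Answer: -19147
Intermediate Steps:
O = -7813 (O = -6925 - 888 = -7813)
s = 3118 (s = -5 + ((2245 + 4964) - 963)/2 = -5 + (7209 - 963)/2 = -5 + (½)*6246 = -5 + 3123 = 3118)
d(S, z) = S² + S*z
((O + s) - 12047) - d(-185, 172) = ((-7813 + 3118) - 12047) - (-185)*(-185 + 172) = (-4695 - 12047) - (-185)*(-13) = -16742 - 1*2405 = -16742 - 2405 = -19147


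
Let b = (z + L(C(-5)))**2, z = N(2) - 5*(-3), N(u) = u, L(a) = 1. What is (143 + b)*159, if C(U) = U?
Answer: 74253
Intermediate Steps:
z = 17 (z = 2 - 5*(-3) = 2 + 15 = 17)
b = 324 (b = (17 + 1)**2 = 18**2 = 324)
(143 + b)*159 = (143 + 324)*159 = 467*159 = 74253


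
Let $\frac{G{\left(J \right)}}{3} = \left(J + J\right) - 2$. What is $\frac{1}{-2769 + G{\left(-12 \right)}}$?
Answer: $- \frac{1}{2847} \approx -0.00035125$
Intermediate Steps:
$G{\left(J \right)} = -6 + 6 J$ ($G{\left(J \right)} = 3 \left(\left(J + J\right) - 2\right) = 3 \left(2 J - 2\right) = 3 \left(-2 + 2 J\right) = -6 + 6 J$)
$\frac{1}{-2769 + G{\left(-12 \right)}} = \frac{1}{-2769 + \left(-6 + 6 \left(-12\right)\right)} = \frac{1}{-2769 - 78} = \frac{1}{-2847} = - \frac{1}{2847}$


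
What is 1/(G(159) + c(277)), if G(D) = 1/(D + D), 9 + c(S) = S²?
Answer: 318/24396961 ≈ 1.3034e-5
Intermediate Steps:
c(S) = -9 + S²
G(D) = 1/(2*D)
1/(G(159) + c(277)) = 1/((½)/159 + (-9 + 277²)) = 1/((½)*(1/159) + (-9 + 76729)) = 1/(1/318 + 76720) = 1/(24396961/318) = 318/24396961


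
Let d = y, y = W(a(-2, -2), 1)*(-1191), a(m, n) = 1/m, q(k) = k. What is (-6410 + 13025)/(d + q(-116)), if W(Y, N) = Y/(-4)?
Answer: -52920/2119 ≈ -24.974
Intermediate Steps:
a(m, n) = 1/m
W(Y, N) = -Y/4 (W(Y, N) = Y*(-1/4) = -Y/4)
y = -1191/8 (y = -1/4/(-2)*(-1191) = -1/4*(-1/2)*(-1191) = (1/8)*(-1191) = -1191/8 ≈ -148.88)
d = -1191/8 ≈ -148.88
(-6410 + 13025)/(d + q(-116)) = (-6410 + 13025)/(-1191/8 - 116) = 6615/(-2119/8) = 6615*(-8/2119) = -52920/2119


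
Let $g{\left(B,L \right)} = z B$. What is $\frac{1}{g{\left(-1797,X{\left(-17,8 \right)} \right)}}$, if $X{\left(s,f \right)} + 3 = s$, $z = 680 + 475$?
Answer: $- \frac{1}{2075535} \approx -4.818 \cdot 10^{-7}$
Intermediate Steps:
$z = 1155$
$X{\left(s,f \right)} = -3 + s$
$g{\left(B,L \right)} = 1155 B$
$\frac{1}{g{\left(-1797,X{\left(-17,8 \right)} \right)}} = \frac{1}{1155 \left(-1797\right)} = \frac{1}{-2075535} = - \frac{1}{2075535}$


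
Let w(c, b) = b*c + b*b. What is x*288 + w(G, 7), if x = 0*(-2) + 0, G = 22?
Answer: 203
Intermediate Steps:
w(c, b) = b² + b*c (w(c, b) = b*c + b² = b² + b*c)
x = 0 (x = 0 + 0 = 0)
x*288 + w(G, 7) = 0*288 + 7*(7 + 22) = 0 + 7*29 = 0 + 203 = 203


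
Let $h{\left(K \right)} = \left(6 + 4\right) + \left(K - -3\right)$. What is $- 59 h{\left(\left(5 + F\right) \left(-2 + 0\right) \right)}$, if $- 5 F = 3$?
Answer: $- \frac{1239}{5} \approx -247.8$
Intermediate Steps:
$F = - \frac{3}{5}$ ($F = \left(- \frac{1}{5}\right) 3 = - \frac{3}{5} \approx -0.6$)
$h{\left(K \right)} = 13 + K$ ($h{\left(K \right)} = 10 + \left(K + 3\right) = 10 + \left(3 + K\right) = 13 + K$)
$- 59 h{\left(\left(5 + F\right) \left(-2 + 0\right) \right)} = - 59 \left(13 + \left(5 - \frac{3}{5}\right) \left(-2 + 0\right)\right) = - 59 \left(13 + \frac{22}{5} \left(-2\right)\right) = - 59 \left(13 - \frac{44}{5}\right) = \left(-59\right) \frac{21}{5} = - \frac{1239}{5}$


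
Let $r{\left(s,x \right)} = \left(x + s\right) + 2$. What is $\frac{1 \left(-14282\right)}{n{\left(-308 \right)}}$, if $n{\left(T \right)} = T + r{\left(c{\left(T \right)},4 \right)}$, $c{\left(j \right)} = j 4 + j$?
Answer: $\frac{7141}{921} \approx 7.7535$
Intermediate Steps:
$c{\left(j \right)} = 5 j$ ($c{\left(j \right)} = 4 j + j = 5 j$)
$r{\left(s,x \right)} = 2 + s + x$ ($r{\left(s,x \right)} = \left(s + x\right) + 2 = 2 + s + x$)
$n{\left(T \right)} = 6 + 6 T$ ($n{\left(T \right)} = T + \left(2 + 5 T + 4\right) = T + \left(6 + 5 T\right) = 6 + 6 T$)
$\frac{1 \left(-14282\right)}{n{\left(-308 \right)}} = \frac{1 \left(-14282\right)}{6 + 6 \left(-308\right)} = - \frac{14282}{6 - 1848} = - \frac{14282}{-1842} = \left(-14282\right) \left(- \frac{1}{1842}\right) = \frac{7141}{921}$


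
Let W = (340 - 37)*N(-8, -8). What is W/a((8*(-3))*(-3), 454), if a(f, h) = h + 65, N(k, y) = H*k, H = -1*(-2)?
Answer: -1616/173 ≈ -9.3410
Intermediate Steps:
H = 2
N(k, y) = 2*k
a(f, h) = 65 + h
W = -4848 (W = (340 - 37)*(2*(-8)) = 303*(-16) = -4848)
W/a((8*(-3))*(-3), 454) = -4848/(65 + 454) = -4848/519 = -4848*1/519 = -1616/173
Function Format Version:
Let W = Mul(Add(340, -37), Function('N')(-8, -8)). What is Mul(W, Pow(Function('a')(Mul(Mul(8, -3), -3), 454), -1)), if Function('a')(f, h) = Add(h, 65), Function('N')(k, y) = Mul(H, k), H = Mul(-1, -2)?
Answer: Rational(-1616, 173) ≈ -9.3410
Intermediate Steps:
H = 2
Function('N')(k, y) = Mul(2, k)
Function('a')(f, h) = Add(65, h)
W = -4848 (W = Mul(Add(340, -37), Mul(2, -8)) = Mul(303, -16) = -4848)
Mul(W, Pow(Function('a')(Mul(Mul(8, -3), -3), 454), -1)) = Mul(-4848, Pow(Add(65, 454), -1)) = Mul(-4848, Pow(519, -1)) = Mul(-4848, Rational(1, 519)) = Rational(-1616, 173)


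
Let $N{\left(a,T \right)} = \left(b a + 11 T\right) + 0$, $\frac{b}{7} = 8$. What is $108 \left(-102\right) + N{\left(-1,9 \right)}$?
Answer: $-10973$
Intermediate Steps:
$b = 56$ ($b = 7 \cdot 8 = 56$)
$N{\left(a,T \right)} = 11 T + 56 a$ ($N{\left(a,T \right)} = \left(56 a + 11 T\right) + 0 = \left(11 T + 56 a\right) + 0 = 11 T + 56 a$)
$108 \left(-102\right) + N{\left(-1,9 \right)} = 108 \left(-102\right) + \left(11 \cdot 9 + 56 \left(-1\right)\right) = -11016 + \left(99 - 56\right) = -11016 + 43 = -10973$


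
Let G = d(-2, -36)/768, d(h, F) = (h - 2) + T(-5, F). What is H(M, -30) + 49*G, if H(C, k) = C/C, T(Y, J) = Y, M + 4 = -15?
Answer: 109/256 ≈ 0.42578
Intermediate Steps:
M = -19 (M = -4 - 15 = -19)
H(C, k) = 1
d(h, F) = -7 + h (d(h, F) = (h - 2) - 5 = (-2 + h) - 5 = -7 + h)
G = -3/256 (G = (-7 - 2)/768 = -9*1/768 = -3/256 ≈ -0.011719)
H(M, -30) + 49*G = 1 + 49*(-3/256) = 1 - 147/256 = 109/256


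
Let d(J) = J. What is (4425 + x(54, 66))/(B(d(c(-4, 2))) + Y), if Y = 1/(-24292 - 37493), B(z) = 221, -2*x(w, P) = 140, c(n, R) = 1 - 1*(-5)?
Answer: 269073675/13654484 ≈ 19.706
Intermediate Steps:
c(n, R) = 6 (c(n, R) = 1 + 5 = 6)
x(w, P) = -70 (x(w, P) = -½*140 = -70)
Y = -1/61785 (Y = 1/(-61785) = -1/61785 ≈ -1.6185e-5)
(4425 + x(54, 66))/(B(d(c(-4, 2))) + Y) = (4425 - 70)/(221 - 1/61785) = 4355/(13654484/61785) = 4355*(61785/13654484) = 269073675/13654484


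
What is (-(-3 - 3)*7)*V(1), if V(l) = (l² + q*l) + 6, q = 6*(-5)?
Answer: -966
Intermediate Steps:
q = -30
V(l) = 6 + l² - 30*l (V(l) = (l² - 30*l) + 6 = 6 + l² - 30*l)
(-(-3 - 3)*7)*V(1) = (-(-3 - 3)*7)*(6 + 1² - 30*1) = (-1*(-6)*7)*(6 + 1 - 30) = (6*7)*(-23) = 42*(-23) = -966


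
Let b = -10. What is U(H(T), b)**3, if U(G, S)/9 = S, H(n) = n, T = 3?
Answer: -729000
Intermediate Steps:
U(G, S) = 9*S
U(H(T), b)**3 = (9*(-10))**3 = (-90)**3 = -729000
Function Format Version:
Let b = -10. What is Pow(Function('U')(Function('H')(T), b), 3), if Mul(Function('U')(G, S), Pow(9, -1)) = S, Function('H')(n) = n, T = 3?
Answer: -729000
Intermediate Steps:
Function('U')(G, S) = Mul(9, S)
Pow(Function('U')(Function('H')(T), b), 3) = Pow(Mul(9, -10), 3) = Pow(-90, 3) = -729000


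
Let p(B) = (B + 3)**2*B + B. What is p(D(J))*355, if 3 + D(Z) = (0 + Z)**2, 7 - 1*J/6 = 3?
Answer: 67488418455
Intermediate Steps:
J = 24 (J = 42 - 6*3 = 42 - 18 = 24)
D(Z) = -3 + Z**2 (D(Z) = -3 + (0 + Z)**2 = -3 + Z**2)
p(B) = B + B*(3 + B)**2 (p(B) = (3 + B)**2*B + B = B*(3 + B)**2 + B = B + B*(3 + B)**2)
p(D(J))*355 = ((-3 + 24**2)*(1 + (3 + (-3 + 24**2))**2))*355 = ((-3 + 576)*(1 + (3 + (-3 + 576))**2))*355 = (573*(1 + (3 + 573)**2))*355 = (573*(1 + 576**2))*355 = (573*(1 + 331776))*355 = (573*331777)*355 = 190108221*355 = 67488418455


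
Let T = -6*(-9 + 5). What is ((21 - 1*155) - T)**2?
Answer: 24964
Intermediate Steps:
T = 24 (T = -6*(-4) = 24)
((21 - 1*155) - T)**2 = ((21 - 1*155) - 1*24)**2 = ((21 - 155) - 24)**2 = (-134 - 24)**2 = (-158)**2 = 24964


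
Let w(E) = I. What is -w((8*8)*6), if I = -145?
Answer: 145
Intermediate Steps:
w(E) = -145
-w((8*8)*6) = -1*(-145) = 145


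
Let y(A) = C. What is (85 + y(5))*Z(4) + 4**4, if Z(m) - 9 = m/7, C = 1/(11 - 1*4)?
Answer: 52476/49 ≈ 1070.9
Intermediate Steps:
C = 1/7 (C = 1/(11 - 4) = 1/7 ≈ 0.14286)
y(A) = 1/7
Z(m) = 9 + m/7
(85 + y(5))*Z(4) + 4**4 = (85 + 1/7)*(9 + (1/7)*4) + 4**4 = 596*(9 + 4/7)/7 + 256 = (596/7)*(67/7) + 256 = 39932/49 + 256 = 52476/49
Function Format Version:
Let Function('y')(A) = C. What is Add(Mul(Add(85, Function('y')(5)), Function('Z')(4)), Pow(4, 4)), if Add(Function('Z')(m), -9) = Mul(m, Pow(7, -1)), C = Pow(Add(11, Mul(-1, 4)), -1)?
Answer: Rational(52476, 49) ≈ 1070.9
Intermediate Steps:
C = Rational(1, 7) (C = Pow(Add(11, -4), -1) = Pow(7, -1) = Rational(1, 7) ≈ 0.14286)
Function('y')(A) = Rational(1, 7)
Function('Z')(m) = Add(9, Mul(Rational(1, 7), m)) (Function('Z')(m) = Add(9, Mul(m, Pow(7, -1))) = Add(9, Mul(m, Rational(1, 7))) = Add(9, Mul(Rational(1, 7), m)))
Add(Mul(Add(85, Function('y')(5)), Function('Z')(4)), Pow(4, 4)) = Add(Mul(Add(85, Rational(1, 7)), Add(9, Mul(Rational(1, 7), 4))), Pow(4, 4)) = Add(Mul(Rational(596, 7), Add(9, Rational(4, 7))), 256) = Add(Mul(Rational(596, 7), Rational(67, 7)), 256) = Add(Rational(39932, 49), 256) = Rational(52476, 49)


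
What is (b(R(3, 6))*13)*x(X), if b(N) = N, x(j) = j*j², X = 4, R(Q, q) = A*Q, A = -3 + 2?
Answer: -2496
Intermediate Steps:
A = -1
R(Q, q) = -Q
x(j) = j³
(b(R(3, 6))*13)*x(X) = (-1*3*13)*4³ = -3*13*64 = -39*64 = -2496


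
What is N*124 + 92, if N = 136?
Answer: 16956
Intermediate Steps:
N*124 + 92 = 136*124 + 92 = 16864 + 92 = 16956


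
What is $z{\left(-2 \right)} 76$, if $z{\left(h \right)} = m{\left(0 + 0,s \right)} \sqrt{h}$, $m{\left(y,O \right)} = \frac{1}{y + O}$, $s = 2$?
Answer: $38 i \sqrt{2} \approx 53.74 i$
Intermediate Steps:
$m{\left(y,O \right)} = \frac{1}{O + y}$
$z{\left(h \right)} = \frac{\sqrt{h}}{2}$ ($z{\left(h \right)} = \frac{\sqrt{h}}{2 + \left(0 + 0\right)} = \frac{\sqrt{h}}{2 + 0} = \frac{\sqrt{h}}{2}$)
$z{\left(-2 \right)} 76 = \frac{\sqrt{-2}}{2} \cdot 76 = \frac{i \sqrt{2}}{2} \cdot 76 = 38 i \sqrt{2}$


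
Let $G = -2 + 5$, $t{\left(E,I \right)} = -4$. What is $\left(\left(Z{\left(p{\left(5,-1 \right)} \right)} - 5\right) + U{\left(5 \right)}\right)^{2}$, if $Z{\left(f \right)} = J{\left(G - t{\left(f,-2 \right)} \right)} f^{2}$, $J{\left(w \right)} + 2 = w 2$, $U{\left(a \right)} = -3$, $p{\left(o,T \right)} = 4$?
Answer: $33856$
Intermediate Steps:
$G = 3$
$J{\left(w \right)} = -2 + 2 w$ ($J{\left(w \right)} = -2 + w 2 = -2 + 2 w$)
$Z{\left(f \right)} = 12 f^{2}$ ($Z{\left(f \right)} = \left(-2 + 2 \left(3 - -4\right)\right) f^{2} = \left(-2 + 2 \left(3 + 4\right)\right) f^{2} = \left(-2 + 2 \cdot 7\right) f^{2} = \left(-2 + 14\right) f^{2} = 12 f^{2}$)
$\left(\left(Z{\left(p{\left(5,-1 \right)} \right)} - 5\right) + U{\left(5 \right)}\right)^{2} = \left(\left(12 \cdot 4^{2} - 5\right) - 3\right)^{2} = \left(\left(12 \cdot 16 - 5\right) - 3\right)^{2} = \left(\left(192 - 5\right) - 3\right)^{2} = \left(187 - 3\right)^{2} = 184^{2} = 33856$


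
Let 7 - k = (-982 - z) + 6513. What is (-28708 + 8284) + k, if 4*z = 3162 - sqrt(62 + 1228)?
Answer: -50315/2 - sqrt(1290)/4 ≈ -25166.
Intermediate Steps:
z = 1581/2 - sqrt(1290)/4 (z = (3162 - sqrt(62 + 1228))/4 = (3162 - sqrt(1290))/4 = 1581/2 - sqrt(1290)/4 ≈ 781.52)
k = -9467/2 - sqrt(1290)/4 (k = 7 - ((-982 - (1581/2 - sqrt(1290)/4)) + 6513) = 7 - ((-982 + (-1581/2 + sqrt(1290)/4)) + 6513) = 7 - ((-3545/2 + sqrt(1290)/4) + 6513) = 7 - (9481/2 + sqrt(1290)/4) = 7 + (-9481/2 - sqrt(1290)/4) = -9467/2 - sqrt(1290)/4 ≈ -4742.5)
(-28708 + 8284) + k = (-28708 + 8284) + (-9467/2 - sqrt(1290)/4) = -20424 + (-9467/2 - sqrt(1290)/4) = -50315/2 - sqrt(1290)/4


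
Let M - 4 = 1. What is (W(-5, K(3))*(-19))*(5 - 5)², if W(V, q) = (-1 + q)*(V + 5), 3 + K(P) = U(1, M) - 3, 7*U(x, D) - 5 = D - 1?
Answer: 0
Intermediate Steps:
M = 5 (M = 4 + 1 = 5)
U(x, D) = 4/7 + D/7 (U(x, D) = 5/7 + (D - 1)/7 = 5/7 + (-1 + D)/7 = 5/7 + (-⅐ + D/7) = 4/7 + D/7)
K(P) = -33/7 (K(P) = -3 + ((4/7 + (⅐)*5) - 3) = -3 + ((4/7 + 5/7) - 3) = -3 + (9/7 - 3) = -3 - 12/7 = -33/7)
W(V, q) = (-1 + q)*(5 + V)
(W(-5, K(3))*(-19))*(5 - 5)² = ((-5 - 1*(-5) + 5*(-33/7) - 5*(-33/7))*(-19))*(5 - 5)² = ((-5 + 5 - 165/7 + 165/7)*(-19))*0² = (0*(-19))*0 = 0*0 = 0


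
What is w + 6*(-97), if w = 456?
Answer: -126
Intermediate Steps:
w + 6*(-97) = 456 + 6*(-97) = 456 - 582 = -126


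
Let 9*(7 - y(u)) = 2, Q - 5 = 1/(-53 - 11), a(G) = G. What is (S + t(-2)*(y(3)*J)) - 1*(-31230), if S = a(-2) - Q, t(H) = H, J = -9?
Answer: 2006081/64 ≈ 31345.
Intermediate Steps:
Q = 319/64 (Q = 5 + 1/(-53 - 11) = 5 + 1/(-64) = 5 - 1/64 = 319/64 ≈ 4.9844)
y(u) = 61/9 (y(u) = 7 - ⅑*2 = 7 - 2/9 = 61/9)
S = -447/64 (S = -2 - 1*319/64 = -2 - 319/64 = -447/64 ≈ -6.9844)
(S + t(-2)*(y(3)*J)) - 1*(-31230) = (-447/64 - 122*(-9)/9) - 1*(-31230) = (-447/64 - 2*(-61)) + 31230 = (-447/64 + 122) + 31230 = 7361/64 + 31230 = 2006081/64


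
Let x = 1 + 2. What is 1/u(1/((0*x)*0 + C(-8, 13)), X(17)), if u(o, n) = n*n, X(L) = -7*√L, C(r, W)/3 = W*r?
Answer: 1/833 ≈ 0.0012005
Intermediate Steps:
C(r, W) = 3*W*r (C(r, W) = 3*(W*r) = 3*W*r)
x = 3
u(o, n) = n²
1/u(1/((0*x)*0 + C(-8, 13)), X(17)) = 1/((-7*√17)²) = 1/833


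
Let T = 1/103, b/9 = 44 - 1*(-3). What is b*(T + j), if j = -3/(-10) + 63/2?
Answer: 6929586/515 ≈ 13456.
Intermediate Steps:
j = 159/5 (j = -3*(-⅒) + 63*(½) = 3/10 + 63/2 = 159/5 ≈ 31.800)
b = 423 (b = 9*(44 - 1*(-3)) = 9*(44 + 3) = 9*47 = 423)
T = 1/103 ≈ 0.0097087
b*(T + j) = 423*(1/103 + 159/5) = 423*(16382/515) = 6929586/515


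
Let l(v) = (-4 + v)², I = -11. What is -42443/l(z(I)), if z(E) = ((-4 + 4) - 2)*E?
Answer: -42443/324 ≈ -131.00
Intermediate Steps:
z(E) = -2*E (z(E) = (0 - 2)*E = -2*E)
-42443/l(z(I)) = -42443/(-4 - 2*(-11))² = -42443/(-4 + 22)² = -42443/(18²) = -42443/324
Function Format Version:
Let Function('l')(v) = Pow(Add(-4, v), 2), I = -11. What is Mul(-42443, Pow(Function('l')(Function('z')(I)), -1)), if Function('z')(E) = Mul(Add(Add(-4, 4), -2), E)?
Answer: Rational(-42443, 324) ≈ -131.00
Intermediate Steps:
Function('z')(E) = Mul(-2, E) (Function('z')(E) = Mul(Add(0, -2), E) = Mul(-2, E))
Mul(-42443, Pow(Function('l')(Function('z')(I)), -1)) = Mul(-42443, Pow(Pow(Add(-4, Mul(-2, -11)), 2), -1)) = Mul(-42443, Pow(Pow(Add(-4, 22), 2), -1)) = Mul(-42443, Pow(Pow(18, 2), -1)) = Mul(-42443, Pow(324, -1)) = Mul(-42443, Rational(1, 324)) = Rational(-42443, 324)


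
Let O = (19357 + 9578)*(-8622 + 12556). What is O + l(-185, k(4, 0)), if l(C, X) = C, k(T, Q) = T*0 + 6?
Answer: 113830105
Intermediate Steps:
k(T, Q) = 6 (k(T, Q) = 0 + 6 = 6)
O = 113830290 (O = 28935*3934 = 113830290)
O + l(-185, k(4, 0)) = 113830290 - 185 = 113830105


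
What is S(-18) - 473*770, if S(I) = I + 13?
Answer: -364215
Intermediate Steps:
S(I) = 13 + I
S(-18) - 473*770 = (13 - 18) - 473*770 = -5 - 364210 = -364215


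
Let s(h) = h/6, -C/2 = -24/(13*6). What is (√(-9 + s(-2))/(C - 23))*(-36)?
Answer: 104*I*√21/97 ≈ 4.9133*I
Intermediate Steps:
C = 8/13 (C = -(-48)/(13*6) = -(-48)/78 = -2*(-4/13) = 8/13 ≈ 0.61539)
s(h) = h/6 (s(h) = h*(⅙) = h/6)
(√(-9 + s(-2))/(C - 23))*(-36) = (√(-9 + (⅙)*(-2))/(8/13 - 23))*(-36) = (√(-9 - ⅓)/(-291/13))*(-36) = -26*I*√21/873*(-36) = 104*I*√21/97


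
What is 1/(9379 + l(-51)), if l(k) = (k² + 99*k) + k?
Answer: 1/6880 ≈ 0.00014535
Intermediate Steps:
l(k) = k² + 100*k
1/(9379 + l(-51)) = 1/(9379 - 51*(100 - 51)) = 1/(9379 - 51*49) = 1/(9379 - 2499) = 1/6880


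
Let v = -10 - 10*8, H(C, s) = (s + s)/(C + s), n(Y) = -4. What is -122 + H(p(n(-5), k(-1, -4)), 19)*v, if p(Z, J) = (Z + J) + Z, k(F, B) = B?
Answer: -4274/7 ≈ -610.57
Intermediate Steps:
p(Z, J) = J + 2*Z (p(Z, J) = (J + Z) + Z = J + 2*Z)
H(C, s) = 2*s/(C + s) (H(C, s) = (2*s)/(C + s) = 2*s/(C + s))
v = -90 (v = -10 - 80 = -90)
-122 + H(p(n(-5), k(-1, -4)), 19)*v = -122 + (2*19/((-4 + 2*(-4)) + 19))*(-90) = -122 + (2*19/((-4 - 8) + 19))*(-90) = -122 + (2*19/(-12 + 19))*(-90) = -122 + (2*19/7)*(-90) = -122 + (2*19*(⅐))*(-90) = -122 + (38/7)*(-90) = -122 - 3420/7 = -4274/7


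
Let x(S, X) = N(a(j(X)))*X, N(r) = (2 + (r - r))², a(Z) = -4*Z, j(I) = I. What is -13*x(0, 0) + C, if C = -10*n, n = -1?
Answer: 10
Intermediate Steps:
N(r) = 4 (N(r) = (2 + 0)² = 2² = 4)
C = 10 (C = -10*(-1) = 10)
x(S, X) = 4*X
-13*x(0, 0) + C = -52*0 + 10 = -13*0 + 10 = 0 + 10 = 10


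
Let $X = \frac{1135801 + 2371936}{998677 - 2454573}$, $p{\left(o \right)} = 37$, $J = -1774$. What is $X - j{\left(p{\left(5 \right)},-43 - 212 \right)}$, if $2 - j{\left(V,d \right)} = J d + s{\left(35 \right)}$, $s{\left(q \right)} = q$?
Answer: $\frac{658648210351}{1455896} \approx 4.524 \cdot 10^{5}$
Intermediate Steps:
$X = - \frac{3507737}{1455896}$ ($X = \frac{3507737}{-1455896} = 3507737 \left(- \frac{1}{1455896}\right) = - \frac{3507737}{1455896} \approx -2.4093$)
$j{\left(V,d \right)} = -33 + 1774 d$ ($j{\left(V,d \right)} = 2 - \left(- 1774 d + 35\right) = 2 - \left(35 - 1774 d\right) = 2 + \left(-35 + 1774 d\right) = -33 + 1774 d$)
$X - j{\left(p{\left(5 \right)},-43 - 212 \right)} = - \frac{3507737}{1455896} - \left(-33 + 1774 \left(-43 - 212\right)\right) = - \frac{3507737}{1455896} - \left(-33 + 1774 \left(-255\right)\right) = - \frac{3507737}{1455896} - \left(-33 - 452370\right) = - \frac{3507737}{1455896} - -452403 = - \frac{3507737}{1455896} + 452403 = \frac{658648210351}{1455896}$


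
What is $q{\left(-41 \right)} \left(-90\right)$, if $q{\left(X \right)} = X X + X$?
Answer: $-147600$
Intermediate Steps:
$q{\left(X \right)} = X + X^{2}$ ($q{\left(X \right)} = X^{2} + X = X + X^{2}$)
$q{\left(-41 \right)} \left(-90\right) = - 41 \left(1 - 41\right) \left(-90\right) = \left(-41\right) \left(-40\right) \left(-90\right) = 1640 \left(-90\right) = -147600$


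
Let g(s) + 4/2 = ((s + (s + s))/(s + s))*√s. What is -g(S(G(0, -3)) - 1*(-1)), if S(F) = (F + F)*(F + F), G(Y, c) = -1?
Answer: 2 - 3*√5/2 ≈ -1.3541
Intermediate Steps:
S(F) = 4*F² (S(F) = (2*F)*(2*F) = 4*F²)
g(s) = -2 + 3*√s/2 (g(s) = -2 + ((s + (s + s))/(s + s))*√s = -2 + ((s + 2*s)/((2*s)))*√s = -2 + ((3*s)*(1/(2*s)))*√s = -2 + 3*√s/2)
-g(S(G(0, -3)) - 1*(-1)) = -(-2 + 3*√(4*(-1)² - 1*(-1))/2) = -(-2 + 3*√(4*1 + 1)/2) = -(-2 + 3*√(4 + 1)/2) = -(-2 + 3*√5/2) = 2 - 3*√5/2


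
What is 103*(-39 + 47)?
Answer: 824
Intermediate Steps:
103*(-39 + 47) = 103*8 = 824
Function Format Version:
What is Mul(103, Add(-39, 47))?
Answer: 824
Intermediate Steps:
Mul(103, Add(-39, 47)) = Mul(103, 8) = 824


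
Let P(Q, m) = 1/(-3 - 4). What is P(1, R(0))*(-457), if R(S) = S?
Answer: 457/7 ≈ 65.286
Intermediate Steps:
P(Q, m) = -⅐ (P(Q, m) = 1/(-7) = -⅐)
P(1, R(0))*(-457) = -⅐*(-457) = 457/7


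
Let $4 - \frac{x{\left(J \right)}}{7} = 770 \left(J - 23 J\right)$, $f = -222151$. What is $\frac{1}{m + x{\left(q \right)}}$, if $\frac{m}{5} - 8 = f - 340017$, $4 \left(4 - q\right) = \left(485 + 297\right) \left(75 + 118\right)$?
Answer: $- \frac{1}{4476537722} \approx -2.2339 \cdot 10^{-10}$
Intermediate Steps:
$q = - \frac{75455}{2}$ ($q = 4 - \frac{\left(485 + 297\right) \left(75 + 118\right)}{4} = 4 - \frac{782 \cdot 193}{4} = 4 - \frac{75463}{2} = - \frac{75455}{2} \approx -37728.0$)
$m = -2810800$ ($m = 40 + 5 \left(-222151 - 340017\right) = 40 + 5 \left(-562168\right) = 40 - 2810840 = -2810800$)
$x{\left(J \right)} = 28 + 118580 J$ ($x{\left(J \right)} = 28 - 7 \cdot 770 \left(J - 23 J\right) = 28 - 7 \cdot 770 \left(- 22 J\right) = 28 - 7 \left(- 16940 J\right) = 28 + 118580 J$)
$\frac{1}{m + x{\left(q \right)}} = \frac{1}{-2810800 + \left(28 + 118580 \left(- \frac{75455}{2}\right)\right)} = \frac{1}{-2810800 + \left(28 - 4473726950\right)} = \frac{1}{-2810800 - 4473726922} = \frac{1}{-4476537722} = - \frac{1}{4476537722}$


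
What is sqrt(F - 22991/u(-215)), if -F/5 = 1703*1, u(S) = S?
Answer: I*sqrt(388662810)/215 ≈ 91.696*I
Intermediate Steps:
F = -8515 ≈ -8515.0
sqrt(F - 22991/u(-215)) = sqrt(-8515 - 22991/(-215)) = sqrt(-8515 - 22991*(-1/215)) = sqrt(-8515 + 22991/215) = sqrt(-1807734/215) = I*sqrt(388662810)/215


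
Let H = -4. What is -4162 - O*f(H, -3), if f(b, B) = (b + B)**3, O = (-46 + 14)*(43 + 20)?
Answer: -695650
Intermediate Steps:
O = -2016 (O = -32*63 = -2016)
f(b, B) = (B + b)**3
-4162 - O*f(H, -3) = -4162 - (-2016)*(-3 - 4)**3 = -4162 - (-2016)*(-7)**3 = -4162 - (-2016)*(-343) = -4162 - 1*691488 = -4162 - 691488 = -695650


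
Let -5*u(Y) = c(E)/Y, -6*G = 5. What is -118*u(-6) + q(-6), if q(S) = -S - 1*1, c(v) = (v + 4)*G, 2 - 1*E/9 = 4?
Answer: -368/9 ≈ -40.889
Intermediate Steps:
E = -18 (E = 18 - 9*4 = 18 - 36 = -18)
G = -⅚ (G = -⅙*5 = -⅚ ≈ -0.83333)
c(v) = -10/3 - 5*v/6 (c(v) = (v + 4)*(-⅚) = (4 + v)*(-⅚) = -10/3 - 5*v/6)
q(S) = -1 - S (q(S) = -S - 1 = -1 - S)
u(Y) = -7/(3*Y) (u(Y) = -(-10/3 - ⅚*(-18))/(5*Y) = -(-10/3 + 15)/(5*Y) = -7/(3*Y))
-118*u(-6) + q(-6) = -(-826)/(3*(-6)) + (-1 - 1*(-6)) = -(-826)*(-1)/(3*6) + (-1 + 6) = -118*7/18 + 5 = -413/9 + 5 = -368/9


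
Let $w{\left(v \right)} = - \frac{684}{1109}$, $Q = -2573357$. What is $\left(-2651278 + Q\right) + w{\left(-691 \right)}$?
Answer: $- \frac{5794120899}{1109} \approx -5.2246 \cdot 10^{6}$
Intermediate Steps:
$w{\left(v \right)} = - \frac{684}{1109}$ ($w{\left(v \right)} = \left(-684\right) \frac{1}{1109} = - \frac{684}{1109}$)
$\left(-2651278 + Q\right) + w{\left(-691 \right)} = \left(-2651278 - 2573357\right) - \frac{684}{1109} = -5224635 - \frac{684}{1109} = - \frac{5794120899}{1109}$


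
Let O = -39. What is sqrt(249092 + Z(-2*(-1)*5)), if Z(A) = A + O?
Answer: sqrt(249063) ≈ 499.06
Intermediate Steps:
Z(A) = -39 + A (Z(A) = A - 39 = -39 + A)
sqrt(249092 + Z(-2*(-1)*5)) = sqrt(249092 + (-39 - 2*(-1)*5)) = sqrt(249092 + (-39 + 2*5)) = sqrt(249092 + (-39 + 10)) = sqrt(249092 - 29) = sqrt(249063)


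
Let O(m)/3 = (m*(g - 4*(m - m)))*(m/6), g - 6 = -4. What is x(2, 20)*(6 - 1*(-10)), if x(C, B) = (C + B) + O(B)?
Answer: 6752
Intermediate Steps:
g = 2 (g = 6 - 4 = 2)
O(m) = m² (O(m) = 3*((m*(2 - 4*(m - m)))*(m/6)) = 3*((m*(2 - 4*0))*(m*(⅙))) = 3*((m*(2 + 0))*(m/6)) = 3*((m*2)*(m/6)) = 3*((2*m)*(m/6)) = 3*(m²/3) = m²)
x(C, B) = B + C + B² (x(C, B) = (C + B) + B² = (B + C) + B² = B + C + B²)
x(2, 20)*(6 - 1*(-10)) = (20 + 2 + 20²)*(6 - 1*(-10)) = (20 + 2 + 400)*(6 + 10) = 422*16 = 6752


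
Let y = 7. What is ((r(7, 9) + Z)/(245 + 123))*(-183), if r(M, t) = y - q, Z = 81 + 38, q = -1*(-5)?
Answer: -22143/368 ≈ -60.171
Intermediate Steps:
q = 5
Z = 119
r(M, t) = 2 (r(M, t) = 7 - 1*5 = 7 - 5 = 2)
((r(7, 9) + Z)/(245 + 123))*(-183) = ((2 + 119)/(245 + 123))*(-183) = (121/368)*(-183) = -22143/368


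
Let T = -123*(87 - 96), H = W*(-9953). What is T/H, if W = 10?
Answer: -1107/99530 ≈ -0.011122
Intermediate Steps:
H = -99530 (H = 10*(-9953) = -99530)
T = 1107 (T = -123*(-9) = 1107)
T/H = 1107/(-99530) = 1107*(-1/99530) = -1107/99530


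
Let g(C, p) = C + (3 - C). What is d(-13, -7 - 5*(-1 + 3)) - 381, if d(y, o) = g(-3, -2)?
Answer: -378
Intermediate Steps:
g(C, p) = 3
d(y, o) = 3
d(-13, -7 - 5*(-1 + 3)) - 381 = 3 - 381 = -378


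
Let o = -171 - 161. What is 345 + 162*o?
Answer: -53439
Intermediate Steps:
o = -332
345 + 162*o = 345 + 162*(-332) = 345 - 53784 = -53439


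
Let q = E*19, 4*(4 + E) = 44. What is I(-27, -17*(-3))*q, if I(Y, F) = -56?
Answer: -7448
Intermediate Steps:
E = 7 (E = -4 + (¼)*44 = -4 + 11 = 7)
q = 133 (q = 7*19 = 133)
I(-27, -17*(-3))*q = -56*133 = -7448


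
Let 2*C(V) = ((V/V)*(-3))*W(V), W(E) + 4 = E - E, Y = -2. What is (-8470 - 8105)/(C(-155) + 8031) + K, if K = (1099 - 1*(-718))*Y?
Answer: -9741011/2679 ≈ -3636.1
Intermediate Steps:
K = -3634 (K = (1099 - 1*(-718))*(-2) = (1099 + 718)*(-2) = 1817*(-2) = -3634)
W(E) = -4 (W(E) = -4 + (E - E) = -4 + 0 = -4)
C(V) = 6 (C(V) = (((V/V)*(-3))*(-4))/2 = ((1*(-3))*(-4))/2 = (-3*(-4))/2 = (1/2)*12 = 6)
(-8470 - 8105)/(C(-155) + 8031) + K = (-8470 - 8105)/(6 + 8031) - 3634 = -16575/8037 - 3634 = -16575*1/8037 - 3634 = -5525/2679 - 3634 = -9741011/2679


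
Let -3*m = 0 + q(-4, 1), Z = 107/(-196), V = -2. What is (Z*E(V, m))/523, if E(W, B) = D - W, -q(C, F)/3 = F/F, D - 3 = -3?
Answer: -107/51254 ≈ -0.0020876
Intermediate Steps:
D = 0 (D = 3 - 3 = 0)
q(C, F) = -3 (q(C, F) = -3*F/F = -3*1 = -3)
Z = -107/196 (Z = 107*(-1/196) = -107/196 ≈ -0.54592)
m = 1 (m = -(0 - 3)/3 = -⅓*(-3) = 1)
E(W, B) = -W (E(W, B) = 0 - W = -W)
(Z*E(V, m))/523 = -(-107)*(-2)/196/523 = -107/196*2*(1/523) = -107/98*1/523 = -107/51254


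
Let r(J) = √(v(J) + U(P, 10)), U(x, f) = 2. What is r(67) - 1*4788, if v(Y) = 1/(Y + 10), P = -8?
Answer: -4788 + √11935/77 ≈ -4786.6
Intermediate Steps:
v(Y) = 1/(10 + Y)
r(J) = √(2 + 1/(10 + J)) (r(J) = √(1/(10 + J) + 2) = √(2 + 1/(10 + J)))
r(67) - 1*4788 = √((21 + 2*67)/(10 + 67)) - 1*4788 = √((21 + 134)/77) - 4788 = √((1/77)*155) - 4788 = √(155/77) - 4788 = √11935/77 - 4788 = -4788 + √11935/77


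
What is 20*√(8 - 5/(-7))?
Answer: 20*√427/7 ≈ 59.040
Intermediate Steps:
20*√(8 - 5/(-7)) = 20*√(8 - 5*(-⅐)) = 20*√(8 + 5/7) = 20*√(61/7) = 20*(√427/7) = 20*√427/7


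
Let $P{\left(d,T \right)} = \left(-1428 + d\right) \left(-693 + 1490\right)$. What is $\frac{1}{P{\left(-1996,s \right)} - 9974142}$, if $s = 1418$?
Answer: $- \frac{1}{12703070} \approx -7.8721 \cdot 10^{-8}$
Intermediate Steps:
$P{\left(d,T \right)} = -1138116 + 797 d$ ($P{\left(d,T \right)} = \left(-1428 + d\right) 797 = -1138116 + 797 d$)
$\frac{1}{P{\left(-1996,s \right)} - 9974142} = \frac{1}{\left(-1138116 + 797 \left(-1996\right)\right) - 9974142} = \frac{1}{\left(-1138116 - 1590812\right) - 9974142} = \frac{1}{-2728928 - 9974142} = \frac{1}{-12703070} = - \frac{1}{12703070}$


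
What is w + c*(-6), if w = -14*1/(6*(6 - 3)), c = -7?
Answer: 371/9 ≈ 41.222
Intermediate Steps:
w = -7/9 (w = -14/(6*3) = -14/18 = -14*1/18 = -7/9 ≈ -0.77778)
w + c*(-6) = -7/9 - 7*(-6) = -7/9 + 42 = 371/9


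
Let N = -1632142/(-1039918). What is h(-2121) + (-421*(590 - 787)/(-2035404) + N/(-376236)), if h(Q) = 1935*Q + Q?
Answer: -16467563060602288471/4010359533642 ≈ -4.1063e+6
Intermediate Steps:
N = 816071/519959 (N = -1632142*(-1/1039918) = 816071/519959 ≈ 1.5695)
h(Q) = 1936*Q
h(-2121) + (-421*(590 - 787)/(-2035404) + N/(-376236)) = 1936*(-2121) + (-421*(590 - 787)/(-2035404) + (816071/519959)/(-376236)) = -4106256 + (-421*(-197)*(-1/2035404) + (816071/519959)*(-1/376236)) = -4106256 + (82937*(-1/2035404) - 816071/195627294324) = -4106256 + (-421/10332 - 816071/195627294324) = -4106256 - 163427624119/4010359533642 = -16467563060602288471/4010359533642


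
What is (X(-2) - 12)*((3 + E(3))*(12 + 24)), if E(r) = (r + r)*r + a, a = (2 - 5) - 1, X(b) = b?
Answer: -8568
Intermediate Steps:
a = -4 (a = -3 - 1 = -4)
E(r) = -4 + 2*r² (E(r) = (r + r)*r - 4 = (2*r)*r - 4 = 2*r² - 4 = -4 + 2*r²)
(X(-2) - 12)*((3 + E(3))*(12 + 24)) = (-2 - 12)*((3 + (-4 + 2*3²))*(12 + 24)) = -14*(3 + (-4 + 2*9))*36 = -14*(3 + (-4 + 18))*36 = -14*(3 + 14)*36 = -238*36 = -14*612 = -8568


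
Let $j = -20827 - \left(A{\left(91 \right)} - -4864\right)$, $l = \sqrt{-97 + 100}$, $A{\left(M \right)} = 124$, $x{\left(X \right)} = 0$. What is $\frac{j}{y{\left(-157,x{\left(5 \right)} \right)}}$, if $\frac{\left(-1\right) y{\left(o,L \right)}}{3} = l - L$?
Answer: $\frac{8605 \sqrt{3}}{3} \approx 4968.1$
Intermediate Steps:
$l = \sqrt{3} \approx 1.732$
$y{\left(o,L \right)} = - 3 \sqrt{3} + 3 L$ ($y{\left(o,L \right)} = - 3 \left(\sqrt{3} - L\right) = - 3 \sqrt{3} + 3 L$)
$j = -25815$ ($j = -20827 - \left(124 - -4864\right) = -20827 - \left(124 + 4864\right) = -20827 - 4988 = -25815$)
$\frac{j}{y{\left(-157,x{\left(5 \right)} \right)}} = - \frac{25815}{- 3 \sqrt{3} + 3 \cdot 0} = - \frac{25815}{- 3 \sqrt{3} + 0} = - \frac{25815}{\left(-3\right) \sqrt{3}} = - 25815 \left(- \frac{\sqrt{3}}{9}\right) = \frac{8605 \sqrt{3}}{3}$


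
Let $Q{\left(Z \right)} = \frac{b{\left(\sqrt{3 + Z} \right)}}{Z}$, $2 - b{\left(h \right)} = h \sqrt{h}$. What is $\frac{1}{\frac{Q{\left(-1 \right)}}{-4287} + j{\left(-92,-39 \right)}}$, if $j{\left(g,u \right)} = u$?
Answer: $- \frac{20035130226227809977}{781360731899522691353} - \frac{1433495634 \sqrt{2}}{781360731899522691353} + \frac{17148 \sqrt[4]{2}}{781360731899522691353} + \frac{119833784272047 \cdot 2^{\frac{3}{4}}}{781360731899522691353} \approx -0.025641$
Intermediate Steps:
$b{\left(h \right)} = 2 - h^{\frac{3}{2}}$ ($b{\left(h \right)} = 2 - h \sqrt{h} = 2 - h^{\frac{3}{2}}$)
$Q{\left(Z \right)} = \frac{2 - \left(3 + Z\right)^{\frac{3}{4}}}{Z}$ ($Q{\left(Z \right)} = \frac{2 - \left(\sqrt{3 + Z}\right)^{\frac{3}{2}}}{Z} = \frac{2 - \left(3 + Z\right)^{\frac{3}{4}}}{Z}$)
$\frac{1}{\frac{Q{\left(-1 \right)}}{-4287} + j{\left(-92,-39 \right)}} = \frac{1}{\frac{\frac{1}{-1} \left(2 - \left(3 - 1\right)^{\frac{3}{4}}\right)}{-4287} - 39} = \frac{1}{- (2 - 2^{\frac{3}{4}}) \left(- \frac{1}{4287}\right) - 39} = \frac{1}{\left(-2 + 2^{\frac{3}{4}}\right) \left(- \frac{1}{4287}\right) - 39} = \frac{1}{\left(\frac{2}{4287} - \frac{2^{\frac{3}{4}}}{4287}\right) - 39} = \frac{1}{- \frac{167191}{4287} - \frac{2^{\frac{3}{4}}}{4287}}$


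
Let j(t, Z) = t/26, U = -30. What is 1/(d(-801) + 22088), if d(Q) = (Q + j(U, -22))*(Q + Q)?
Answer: 13/16992800 ≈ 7.6503e-7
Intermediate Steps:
j(t, Z) = t/26 (j(t, Z) = t*(1/26) = t/26)
d(Q) = 2*Q*(-15/13 + Q) (d(Q) = (Q + (1/26)*(-30))*(Q + Q) = (Q - 15/13)*(2*Q) = (-15/13 + Q)*(2*Q) = 2*Q*(-15/13 + Q))
1/(d(-801) + 22088) = 1/((2/13)*(-801)*(-15 + 13*(-801)) + 22088) = 1/((2/13)*(-801)*(-15 - 10413) + 22088) = 1/((2/13)*(-801)*(-10428) + 22088) = 1/(16705656/13 + 22088) = 1/(16992800/13) = 13/16992800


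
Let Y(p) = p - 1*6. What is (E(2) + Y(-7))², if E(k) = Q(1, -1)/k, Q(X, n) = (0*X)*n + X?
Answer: 625/4 ≈ 156.25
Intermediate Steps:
Q(X, n) = X (Q(X, n) = 0*n + X = 0 + X = X)
E(k) = 1/k
Y(p) = -6 + p (Y(p) = p - 6 = -6 + p)
(E(2) + Y(-7))² = (1/2 + (-6 - 7))² = (½ - 13)² = (-25/2)² = 625/4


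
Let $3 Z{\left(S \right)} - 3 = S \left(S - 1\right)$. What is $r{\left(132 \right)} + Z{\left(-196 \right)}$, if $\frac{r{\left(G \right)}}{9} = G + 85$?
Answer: $\frac{44474}{3} \approx 14825.0$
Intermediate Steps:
$r{\left(G \right)} = 765 + 9 G$ ($r{\left(G \right)} = 9 \left(G + 85\right) = 9 \left(85 + G\right) = 765 + 9 G$)
$Z{\left(S \right)} = 1 + \frac{S \left(-1 + S\right)}{3}$ ($Z{\left(S \right)} = 1 + \frac{S \left(S - 1\right)}{3} = 1 + \frac{S \left(-1 + S\right)}{3}$)
$r{\left(132 \right)} + Z{\left(-196 \right)} = \left(765 + 9 \cdot 132\right) + \left(1 - - \frac{196}{3} + \frac{\left(-196\right)^{2}}{3}\right) = \left(765 + 1188\right) + \left(1 + \frac{196}{3} + \frac{1}{3} \cdot 38416\right) = 1953 + \left(1 + \frac{196}{3} + \frac{38416}{3}\right) = 1953 + \frac{38615}{3} = \frac{44474}{3}$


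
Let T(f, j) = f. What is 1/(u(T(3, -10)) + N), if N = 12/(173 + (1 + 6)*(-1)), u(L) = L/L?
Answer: 83/89 ≈ 0.93258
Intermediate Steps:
u(L) = 1
N = 6/83 (N = 12/(173 + 7*(-1)) = 12/(173 - 7) = 12/166 = 12*(1/166) = 6/83 ≈ 0.072289)
1/(u(T(3, -10)) + N) = 1/(1 + 6/83) = 1/(89/83) = 83/89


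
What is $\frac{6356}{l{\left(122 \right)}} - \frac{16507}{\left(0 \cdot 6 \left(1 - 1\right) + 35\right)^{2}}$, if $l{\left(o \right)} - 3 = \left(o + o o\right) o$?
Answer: $- \frac{6042431309}{448530075} \approx -13.472$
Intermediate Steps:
$l{\left(o \right)} = 3 + o \left(o + o^{2}\right)$ ($l{\left(o \right)} = 3 + \left(o + o o\right) o = 3 + \left(o + o^{2}\right) o = 3 + o \left(o + o^{2}\right)$)
$\frac{6356}{l{\left(122 \right)}} - \frac{16507}{\left(0 \cdot 6 \left(1 - 1\right) + 35\right)^{2}} = \frac{6356}{3 + 122^{2} + 122^{3}} - \frac{16507}{\left(0 \cdot 6 \left(1 - 1\right) + 35\right)^{2}} = \frac{6356}{3 + 14884 + 1815848} - \frac{16507}{\left(0 \left(1 - 1\right) + 35\right)^{2}} = \frac{6356}{1830735} - \frac{16507}{\left(0 \cdot 0 + 35\right)^{2}} = 6356 \cdot \frac{1}{1830735} - \frac{16507}{\left(0 + 35\right)^{2}} = \frac{6356}{1830735} - \frac{16507}{35^{2}} = \frac{6356}{1830735} - \frac{16507}{1225} = - \frac{6042431309}{448530075}$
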